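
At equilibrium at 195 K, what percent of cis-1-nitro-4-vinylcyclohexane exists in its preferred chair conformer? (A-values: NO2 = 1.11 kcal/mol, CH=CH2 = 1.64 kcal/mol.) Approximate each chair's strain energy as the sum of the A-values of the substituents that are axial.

79.7%

C1 and C4 have opposite parity, so for the cis isomer the two substituents are one axial and one equatorial in each chair.
Chair I (nitro axial, vinyl equatorial): E = 1.11 kcal/mol; chair II (nitro equatorial, vinyl axial): E = 1.64 kcal/mol.
ΔG = 0.53 kcal/mol between the two chairs.
K = exp(ΔG/RT) with R = 1.987×10⁻³ kcal mol⁻¹ K⁻¹ and T = 195 K gives K ≈ 3.93.
Fraction in the lower-energy chair = K/(K+1) = 79.7%.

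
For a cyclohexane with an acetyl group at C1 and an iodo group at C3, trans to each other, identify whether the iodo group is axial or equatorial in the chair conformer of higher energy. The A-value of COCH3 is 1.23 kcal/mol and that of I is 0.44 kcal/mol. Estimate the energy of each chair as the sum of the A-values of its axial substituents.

equatorial

C1 and C3 have the same parity, so for the trans isomer the two substituents are one axial and one equatorial in each chair.
Chair I (acetyl axial, iodo equatorial): E = 1.23 kcal/mol.
Chair II (acetyl equatorial, iodo axial): E = 0.44 kcal/mol.
Chair I is the less stable (higher-energy) conformer, and in that chair the iodo group is equatorial.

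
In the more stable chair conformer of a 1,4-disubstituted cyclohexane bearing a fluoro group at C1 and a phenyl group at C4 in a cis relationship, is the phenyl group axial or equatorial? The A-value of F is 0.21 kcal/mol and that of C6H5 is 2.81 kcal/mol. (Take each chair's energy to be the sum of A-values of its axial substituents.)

C1 and C4 have opposite parity, so for the cis isomer the two substituents are one axial and one equatorial in each chair.
Chair I (fluoro axial, phenyl equatorial): E = 0.21 kcal/mol.
Chair II (fluoro equatorial, phenyl axial): E = 2.81 kcal/mol.
Chair I is the more stable (lower-energy) conformer, and in that chair the phenyl group is equatorial.

equatorial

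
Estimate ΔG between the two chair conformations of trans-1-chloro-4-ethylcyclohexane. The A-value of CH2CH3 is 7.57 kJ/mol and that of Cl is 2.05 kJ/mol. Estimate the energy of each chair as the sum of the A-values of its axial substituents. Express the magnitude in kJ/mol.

9.62 kJ/mol

C1 and C4 have opposite parity, so for the trans isomer the two substituents are e,e in one chair and a,a in the other.
Chair I (ethyl axial, chloro axial): E = 9.62 kJ/mol.
Chair II (ethyl equatorial, chloro equatorial): E = 0.00 kJ/mol.
ΔE = 9.62 − 0.00 = 9.62 kJ/mol; chair II is more stable.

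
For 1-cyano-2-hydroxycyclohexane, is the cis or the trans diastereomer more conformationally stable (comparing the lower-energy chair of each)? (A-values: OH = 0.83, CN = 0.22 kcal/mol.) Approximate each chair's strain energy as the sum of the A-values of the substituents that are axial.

At 1,2 positions (parity opposite): cis → (a,e or e,a); trans → (e,e or a,a).
Best chair for cis: E = 0.22 kcal/mol; best chair for trans: E = 0.00 kcal/mol.
The trans isomer is lower by 0.22 kcal/mol.

trans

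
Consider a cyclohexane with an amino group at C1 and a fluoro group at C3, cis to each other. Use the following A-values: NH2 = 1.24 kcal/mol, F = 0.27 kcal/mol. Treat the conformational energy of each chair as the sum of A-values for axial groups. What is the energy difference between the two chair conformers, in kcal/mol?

C1 and C3 have the same parity, so for the cis isomer the two substituents are e,e in one chair and a,a in the other.
Chair I (amino axial, fluoro axial): E = 1.51 kcal/mol.
Chair II (amino equatorial, fluoro equatorial): E = 0.00 kcal/mol.
ΔE = 1.51 − 0.00 = 1.51 kcal/mol; chair II is more stable.

1.51 kcal/mol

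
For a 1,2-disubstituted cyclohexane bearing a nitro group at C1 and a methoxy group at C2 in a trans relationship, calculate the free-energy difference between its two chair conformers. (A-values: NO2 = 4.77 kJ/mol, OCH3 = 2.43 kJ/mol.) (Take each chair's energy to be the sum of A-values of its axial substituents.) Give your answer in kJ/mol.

C1 and C2 have opposite parity, so for the trans isomer the two substituents are e,e in one chair and a,a in the other.
Chair I (nitro axial, methoxy axial): E = 7.20 kJ/mol.
Chair II (nitro equatorial, methoxy equatorial): E = 0.00 kJ/mol.
ΔE = 7.20 − 0.00 = 7.20 kJ/mol; chair II is more stable.

7.20 kJ/mol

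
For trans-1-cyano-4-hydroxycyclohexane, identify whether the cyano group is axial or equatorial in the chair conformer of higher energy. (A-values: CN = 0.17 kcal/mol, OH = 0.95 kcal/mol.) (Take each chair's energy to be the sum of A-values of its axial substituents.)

axial

C1 and C4 have opposite parity, so for the trans isomer the two substituents are e,e in one chair and a,a in the other.
Chair I (cyano axial, hydroxyl axial): E = 1.12 kcal/mol.
Chair II (cyano equatorial, hydroxyl equatorial): E = 0.00 kcal/mol.
Chair I is the less stable (higher-energy) conformer, and in that chair the cyano group is axial.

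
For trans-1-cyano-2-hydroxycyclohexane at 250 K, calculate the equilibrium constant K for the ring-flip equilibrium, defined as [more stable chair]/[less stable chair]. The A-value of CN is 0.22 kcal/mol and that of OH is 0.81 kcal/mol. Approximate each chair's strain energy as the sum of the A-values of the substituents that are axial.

K ≈ 7.95

C1 and C2 have opposite parity, so for the trans isomer the two substituents are e,e in one chair and a,a in the other.
Chair I (cyano axial, hydroxyl axial): E = 1.03 kcal/mol; chair II (cyano equatorial, hydroxyl equatorial): E = 0.00 kcal/mol.
ΔG = 1.03 kcal/mol between the two chairs.
K = exp(ΔG/RT) with R = 1.987×10⁻³ kcal mol⁻¹ K⁻¹ and T = 250 K gives K ≈ 7.95.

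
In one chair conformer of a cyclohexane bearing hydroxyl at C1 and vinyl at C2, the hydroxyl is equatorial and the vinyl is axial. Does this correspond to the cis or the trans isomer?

cis

C1 and C2 have opposite parity, so their axial bonds point in opposite directions.
With opposite-parity carbons, two substituents on the same face are one axial and one equatorial; opposite faces give both axial or both equatorial.
Here the groups are equatorial/axial → same face → cis.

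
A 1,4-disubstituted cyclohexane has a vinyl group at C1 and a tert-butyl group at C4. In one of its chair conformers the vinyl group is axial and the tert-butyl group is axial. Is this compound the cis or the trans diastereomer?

C1 and C4 have opposite parity, so their axial bonds point in opposite directions.
With opposite-parity carbons, two substituents on the same face are one axial and one equatorial; opposite faces give both axial or both equatorial.
Here the groups are axial/axial → opposite face → trans.

trans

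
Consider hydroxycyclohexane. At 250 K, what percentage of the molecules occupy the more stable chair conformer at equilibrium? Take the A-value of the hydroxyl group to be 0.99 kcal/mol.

88.0%

One chair has the hydroxyl group axial (E = 0.99 kcal/mol) and the other has it equatorial (E = 0).
ΔG = 0.99 kcal/mol between the two chairs.
K = exp(ΔG/RT) with R = 1.987×10⁻³ kcal mol⁻¹ K⁻¹ and T = 250 K gives K ≈ 7.34.
Fraction in the lower-energy chair = K/(K+1) = 88.0%.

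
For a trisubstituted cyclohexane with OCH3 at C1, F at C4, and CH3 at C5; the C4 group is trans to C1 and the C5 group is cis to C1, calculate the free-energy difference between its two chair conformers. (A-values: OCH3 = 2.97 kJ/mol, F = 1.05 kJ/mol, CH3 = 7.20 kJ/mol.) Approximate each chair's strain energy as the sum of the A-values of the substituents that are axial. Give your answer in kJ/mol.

Chair I (methoxy axial, fluoro axial, methyl axial): E = 11.22 kJ/mol.
Chair II (methoxy equatorial, fluoro equatorial, methyl equatorial): E = 0.00 kJ/mol.
ΔE = 11.22 − 0.00 = 11.22 kJ/mol; chair II is more stable.

11.22 kJ/mol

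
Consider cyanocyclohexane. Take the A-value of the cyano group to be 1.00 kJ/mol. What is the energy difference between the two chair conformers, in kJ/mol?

1.00 kJ/mol

A monosubstituted cyclohexane has one chair with the cyano group axial (E = A = 1.00 kJ/mol) and one with it equatorial (E = 0).
ΔE = 1.00 − 0 = 1.00 kJ/mol.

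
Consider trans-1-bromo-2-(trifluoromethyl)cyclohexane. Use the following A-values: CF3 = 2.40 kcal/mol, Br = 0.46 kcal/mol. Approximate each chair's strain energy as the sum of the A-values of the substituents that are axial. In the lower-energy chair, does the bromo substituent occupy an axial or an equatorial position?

C1 and C2 have opposite parity, so for the trans isomer the two substituents are e,e in one chair and a,a in the other.
Chair I (trifluoromethyl axial, bromo axial): E = 2.86 kcal/mol.
Chair II (trifluoromethyl equatorial, bromo equatorial): E = 0.00 kcal/mol.
Chair II is the more stable (lower-energy) conformer, and in that chair the bromo group is equatorial.

equatorial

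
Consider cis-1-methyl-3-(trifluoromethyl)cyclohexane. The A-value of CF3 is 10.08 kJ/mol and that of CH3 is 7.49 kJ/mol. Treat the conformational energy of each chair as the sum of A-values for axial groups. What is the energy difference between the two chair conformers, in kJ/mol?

17.57 kJ/mol

C1 and C3 have the same parity, so for the cis isomer the two substituents are e,e in one chair and a,a in the other.
Chair I (trifluoromethyl axial, methyl axial): E = 17.57 kJ/mol.
Chair II (trifluoromethyl equatorial, methyl equatorial): E = 0.00 kJ/mol.
ΔE = 17.57 − 0.00 = 17.57 kJ/mol; chair II is more stable.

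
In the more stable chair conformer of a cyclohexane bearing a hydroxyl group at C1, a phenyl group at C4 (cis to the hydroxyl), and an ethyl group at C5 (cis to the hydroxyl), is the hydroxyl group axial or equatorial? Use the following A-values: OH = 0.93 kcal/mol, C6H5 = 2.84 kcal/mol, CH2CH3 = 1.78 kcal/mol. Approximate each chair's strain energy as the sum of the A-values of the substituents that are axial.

Chair I (hydroxyl axial, phenyl equatorial, ethyl axial): E = 2.71 kcal/mol.
Chair II (hydroxyl equatorial, phenyl axial, ethyl equatorial): E = 2.84 kcal/mol.
Chair I is the more stable (lower-energy) conformer, and in that chair the hydroxyl group is axial.

axial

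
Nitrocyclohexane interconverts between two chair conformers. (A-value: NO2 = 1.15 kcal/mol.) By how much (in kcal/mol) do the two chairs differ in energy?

1.15 kcal/mol

A monosubstituted cyclohexane has one chair with the nitro group axial (E = A = 1.15 kcal/mol) and one with it equatorial (E = 0).
ΔE = 1.15 − 0 = 1.15 kcal/mol.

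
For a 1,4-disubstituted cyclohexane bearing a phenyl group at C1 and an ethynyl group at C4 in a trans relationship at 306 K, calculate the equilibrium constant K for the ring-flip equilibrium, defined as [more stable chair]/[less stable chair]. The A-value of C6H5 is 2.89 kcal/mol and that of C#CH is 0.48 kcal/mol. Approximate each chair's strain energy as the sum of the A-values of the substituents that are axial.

C1 and C4 have opposite parity, so for the trans isomer the two substituents are e,e in one chair and a,a in the other.
Chair I (phenyl axial, ethynyl axial): E = 3.37 kcal/mol; chair II (phenyl equatorial, ethynyl equatorial): E = 0.00 kcal/mol.
ΔG = 3.37 kcal/mol between the two chairs.
K = exp(ΔG/RT) with R = 1.987×10⁻³ kcal mol⁻¹ K⁻¹ and T = 306 K gives K ≈ 255.

K ≈ 255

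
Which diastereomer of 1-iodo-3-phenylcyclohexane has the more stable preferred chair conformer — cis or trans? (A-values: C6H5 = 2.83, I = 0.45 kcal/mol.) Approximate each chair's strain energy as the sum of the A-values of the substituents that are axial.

At 1,3 positions (parity same): cis → (e,e or a,a); trans → (a,e or e,a).
Best chair for cis: E = 0.00 kcal/mol; best chair for trans: E = 0.45 kcal/mol.
The cis isomer is lower by 0.45 kcal/mol.

cis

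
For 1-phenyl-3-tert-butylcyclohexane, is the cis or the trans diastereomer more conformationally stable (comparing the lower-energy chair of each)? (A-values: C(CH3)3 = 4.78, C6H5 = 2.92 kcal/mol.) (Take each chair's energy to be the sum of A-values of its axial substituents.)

cis

At 1,3 positions (parity same): cis → (e,e or a,a); trans → (a,e or e,a).
Best chair for cis: E = 0.00 kcal/mol; best chair for trans: E = 2.92 kcal/mol.
The cis isomer is lower by 2.92 kcal/mol.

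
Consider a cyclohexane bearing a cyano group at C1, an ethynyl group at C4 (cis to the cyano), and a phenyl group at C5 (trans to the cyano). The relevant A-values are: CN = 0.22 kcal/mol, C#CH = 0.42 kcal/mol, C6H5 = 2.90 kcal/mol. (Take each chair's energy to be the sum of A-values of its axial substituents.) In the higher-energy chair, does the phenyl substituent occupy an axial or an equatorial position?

axial

Chair I (cyano axial, ethynyl equatorial, phenyl equatorial): E = 0.22 kcal/mol.
Chair II (cyano equatorial, ethynyl axial, phenyl axial): E = 3.32 kcal/mol.
Chair II is the less stable (higher-energy) conformer, and in that chair the phenyl group is axial.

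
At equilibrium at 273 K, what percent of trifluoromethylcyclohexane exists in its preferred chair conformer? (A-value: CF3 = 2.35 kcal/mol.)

98.7%

One chair has the trifluoromethyl group axial (E = 2.35 kcal/mol) and the other has it equatorial (E = 0).
ΔG = 2.35 kcal/mol between the two chairs.
K = exp(ΔG/RT) with R = 1.987×10⁻³ kcal mol⁻¹ K⁻¹ and T = 273 K gives K ≈ 76.1.
Fraction in the lower-energy chair = K/(K+1) = 98.7%.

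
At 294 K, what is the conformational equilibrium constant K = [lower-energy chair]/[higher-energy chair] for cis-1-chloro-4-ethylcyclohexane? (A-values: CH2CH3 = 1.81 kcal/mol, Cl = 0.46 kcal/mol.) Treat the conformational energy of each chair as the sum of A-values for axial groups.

C1 and C4 have opposite parity, so for the cis isomer the two substituents are one axial and one equatorial in each chair.
Chair I (ethyl axial, chloro equatorial): E = 1.81 kcal/mol; chair II (ethyl equatorial, chloro axial): E = 0.46 kcal/mol.
ΔG = 1.35 kcal/mol between the two chairs.
K = exp(ΔG/RT) with R = 1.987×10⁻³ kcal mol⁻¹ K⁻¹ and T = 294 K gives K ≈ 10.1.

K ≈ 10.1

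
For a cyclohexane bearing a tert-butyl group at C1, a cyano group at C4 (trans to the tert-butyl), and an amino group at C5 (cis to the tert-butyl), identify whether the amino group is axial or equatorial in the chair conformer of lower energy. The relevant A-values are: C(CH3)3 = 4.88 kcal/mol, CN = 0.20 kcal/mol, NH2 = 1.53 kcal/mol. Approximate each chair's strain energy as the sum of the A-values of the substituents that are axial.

Chair I (tert-butyl axial, cyano axial, amino axial): E = 6.61 kcal/mol.
Chair II (tert-butyl equatorial, cyano equatorial, amino equatorial): E = 0.00 kcal/mol.
Chair II is the more stable (lower-energy) conformer, and in that chair the amino group is equatorial.

equatorial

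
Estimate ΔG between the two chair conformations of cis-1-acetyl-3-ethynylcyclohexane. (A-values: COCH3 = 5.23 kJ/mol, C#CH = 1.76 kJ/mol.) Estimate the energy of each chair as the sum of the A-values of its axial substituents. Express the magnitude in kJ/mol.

C1 and C3 have the same parity, so for the cis isomer the two substituents are e,e in one chair and a,a in the other.
Chair I (acetyl axial, ethynyl axial): E = 6.99 kJ/mol.
Chair II (acetyl equatorial, ethynyl equatorial): E = 0.00 kJ/mol.
ΔE = 6.99 − 0.00 = 6.99 kJ/mol; chair II is more stable.

6.99 kJ/mol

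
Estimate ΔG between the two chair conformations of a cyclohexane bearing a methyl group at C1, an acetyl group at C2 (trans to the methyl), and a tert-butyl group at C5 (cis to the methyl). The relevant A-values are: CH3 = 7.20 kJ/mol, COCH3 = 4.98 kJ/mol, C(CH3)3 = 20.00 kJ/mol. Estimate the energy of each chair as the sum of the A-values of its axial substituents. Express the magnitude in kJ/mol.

Chair I (methyl axial, acetyl axial, tert-butyl axial): E = 32.18 kJ/mol.
Chair II (methyl equatorial, acetyl equatorial, tert-butyl equatorial): E = 0.00 kJ/mol.
ΔE = 32.18 − 0.00 = 32.18 kJ/mol; chair II is more stable.

32.18 kJ/mol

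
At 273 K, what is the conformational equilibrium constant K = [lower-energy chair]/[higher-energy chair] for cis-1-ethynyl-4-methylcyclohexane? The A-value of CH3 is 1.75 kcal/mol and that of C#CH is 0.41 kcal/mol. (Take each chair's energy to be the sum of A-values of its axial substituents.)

K ≈ 11.8

C1 and C4 have opposite parity, so for the cis isomer the two substituents are one axial and one equatorial in each chair.
Chair I (methyl axial, ethynyl equatorial): E = 1.75 kcal/mol; chair II (methyl equatorial, ethynyl axial): E = 0.41 kcal/mol.
ΔG = 1.34 kcal/mol between the two chairs.
K = exp(ΔG/RT) with R = 1.987×10⁻³ kcal mol⁻¹ K⁻¹ and T = 273 K gives K ≈ 11.8.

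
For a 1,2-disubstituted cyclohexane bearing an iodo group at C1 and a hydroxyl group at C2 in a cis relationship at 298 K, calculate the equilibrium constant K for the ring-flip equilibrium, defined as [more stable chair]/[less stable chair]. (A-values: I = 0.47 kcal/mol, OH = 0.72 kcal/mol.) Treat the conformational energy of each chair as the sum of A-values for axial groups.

K ≈ 1.53

C1 and C2 have opposite parity, so for the cis isomer the two substituents are one axial and one equatorial in each chair.
Chair I (iodo axial, hydroxyl equatorial): E = 0.47 kcal/mol; chair II (iodo equatorial, hydroxyl axial): E = 0.72 kcal/mol.
ΔG = 0.25 kcal/mol between the two chairs.
K = exp(ΔG/RT) with R = 1.987×10⁻³ kcal mol⁻¹ K⁻¹ and T = 298 K gives K ≈ 1.53.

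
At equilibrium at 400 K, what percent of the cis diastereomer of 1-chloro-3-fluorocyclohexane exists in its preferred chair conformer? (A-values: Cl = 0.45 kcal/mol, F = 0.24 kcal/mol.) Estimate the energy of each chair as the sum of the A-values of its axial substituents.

C1 and C3 have the same parity, so for the cis isomer the two substituents are e,e in one chair and a,a in the other.
Chair I (chloro axial, fluoro axial): E = 0.69 kcal/mol; chair II (chloro equatorial, fluoro equatorial): E = 0.00 kcal/mol.
ΔG = 0.69 kcal/mol between the two chairs.
K = exp(ΔG/RT) with R = 1.987×10⁻³ kcal mol⁻¹ K⁻¹ and T = 400 K gives K ≈ 2.38.
Fraction in the lower-energy chair = K/(K+1) = 70.4%.

70.4%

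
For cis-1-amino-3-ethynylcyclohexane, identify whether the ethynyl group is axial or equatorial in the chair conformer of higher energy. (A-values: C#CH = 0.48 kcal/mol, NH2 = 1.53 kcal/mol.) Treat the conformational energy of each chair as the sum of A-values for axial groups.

C1 and C3 have the same parity, so for the cis isomer the two substituents are e,e in one chair and a,a in the other.
Chair I (ethynyl axial, amino axial): E = 2.01 kcal/mol.
Chair II (ethynyl equatorial, amino equatorial): E = 0.00 kcal/mol.
Chair I is the less stable (higher-energy) conformer, and in that chair the ethynyl group is axial.

axial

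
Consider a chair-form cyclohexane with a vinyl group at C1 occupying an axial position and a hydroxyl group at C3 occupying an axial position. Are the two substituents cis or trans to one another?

C1 and C3 have the same parity, so their axial bonds point in the same direction.
With same-parity carbons, two substituents on the same face are both axial or both equatorial; opposite faces give one of each.
Here the groups are axial/axial → same face → cis.

cis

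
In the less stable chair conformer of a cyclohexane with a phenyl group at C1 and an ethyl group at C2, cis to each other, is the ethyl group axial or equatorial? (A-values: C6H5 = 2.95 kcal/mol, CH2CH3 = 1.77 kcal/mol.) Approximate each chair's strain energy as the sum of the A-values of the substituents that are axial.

C1 and C2 have opposite parity, so for the cis isomer the two substituents are one axial and one equatorial in each chair.
Chair I (phenyl axial, ethyl equatorial): E = 2.95 kcal/mol.
Chair II (phenyl equatorial, ethyl axial): E = 1.77 kcal/mol.
Chair I is the less stable (higher-energy) conformer, and in that chair the ethyl group is equatorial.

equatorial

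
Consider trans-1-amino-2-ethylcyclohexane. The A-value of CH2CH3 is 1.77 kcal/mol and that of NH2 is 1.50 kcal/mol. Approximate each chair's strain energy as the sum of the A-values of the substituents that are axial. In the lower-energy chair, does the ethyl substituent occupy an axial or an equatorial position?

C1 and C2 have opposite parity, so for the trans isomer the two substituents are e,e in one chair and a,a in the other.
Chair I (ethyl axial, amino axial): E = 3.27 kcal/mol.
Chair II (ethyl equatorial, amino equatorial): E = 0.00 kcal/mol.
Chair II is the more stable (lower-energy) conformer, and in that chair the ethyl group is equatorial.

equatorial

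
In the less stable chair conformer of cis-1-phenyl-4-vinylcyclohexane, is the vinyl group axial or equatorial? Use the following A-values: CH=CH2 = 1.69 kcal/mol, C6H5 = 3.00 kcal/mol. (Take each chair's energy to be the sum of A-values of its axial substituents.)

C1 and C4 have opposite parity, so for the cis isomer the two substituents are one axial and one equatorial in each chair.
Chair I (vinyl axial, phenyl equatorial): E = 1.69 kcal/mol.
Chair II (vinyl equatorial, phenyl axial): E = 3.00 kcal/mol.
Chair II is the less stable (higher-energy) conformer, and in that chair the vinyl group is equatorial.

equatorial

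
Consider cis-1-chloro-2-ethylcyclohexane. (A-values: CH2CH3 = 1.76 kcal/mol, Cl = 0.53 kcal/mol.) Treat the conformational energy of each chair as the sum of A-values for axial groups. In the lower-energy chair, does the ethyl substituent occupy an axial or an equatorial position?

C1 and C2 have opposite parity, so for the cis isomer the two substituents are one axial and one equatorial in each chair.
Chair I (ethyl axial, chloro equatorial): E = 1.76 kcal/mol.
Chair II (ethyl equatorial, chloro axial): E = 0.53 kcal/mol.
Chair II is the more stable (lower-energy) conformer, and in that chair the ethyl group is equatorial.

equatorial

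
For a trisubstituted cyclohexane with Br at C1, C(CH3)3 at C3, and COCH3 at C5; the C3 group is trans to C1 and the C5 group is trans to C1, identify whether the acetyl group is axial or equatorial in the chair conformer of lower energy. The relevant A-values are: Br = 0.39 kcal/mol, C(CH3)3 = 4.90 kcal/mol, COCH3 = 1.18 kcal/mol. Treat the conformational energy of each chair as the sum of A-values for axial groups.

equatorial

Chair I (bromo axial, tert-butyl equatorial, acetyl equatorial): E = 0.39 kcal/mol.
Chair II (bromo equatorial, tert-butyl axial, acetyl axial): E = 6.08 kcal/mol.
Chair I is the more stable (lower-energy) conformer, and in that chair the acetyl group is equatorial.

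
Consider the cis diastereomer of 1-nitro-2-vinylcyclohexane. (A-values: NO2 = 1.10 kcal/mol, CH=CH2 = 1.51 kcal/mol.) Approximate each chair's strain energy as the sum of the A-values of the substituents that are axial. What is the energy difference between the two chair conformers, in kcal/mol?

C1 and C2 have opposite parity, so for the cis isomer the two substituents are one axial and one equatorial in each chair.
Chair I (nitro axial, vinyl equatorial): E = 1.10 kcal/mol.
Chair II (nitro equatorial, vinyl axial): E = 1.51 kcal/mol.
ΔE = 1.51 − 1.10 = 0.41 kcal/mol; chair I is more stable.

0.41 kcal/mol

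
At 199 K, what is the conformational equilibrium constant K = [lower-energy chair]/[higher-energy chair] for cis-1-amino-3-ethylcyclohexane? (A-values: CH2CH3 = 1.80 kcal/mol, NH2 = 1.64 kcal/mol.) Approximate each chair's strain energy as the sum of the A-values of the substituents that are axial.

K ≈ 6001

C1 and C3 have the same parity, so for the cis isomer the two substituents are e,e in one chair and a,a in the other.
Chair I (ethyl axial, amino axial): E = 3.44 kcal/mol; chair II (ethyl equatorial, amino equatorial): E = 0.00 kcal/mol.
ΔG = 3.44 kcal/mol between the two chairs.
K = exp(ΔG/RT) with R = 1.987×10⁻³ kcal mol⁻¹ K⁻¹ and T = 199 K gives K ≈ 6e+03.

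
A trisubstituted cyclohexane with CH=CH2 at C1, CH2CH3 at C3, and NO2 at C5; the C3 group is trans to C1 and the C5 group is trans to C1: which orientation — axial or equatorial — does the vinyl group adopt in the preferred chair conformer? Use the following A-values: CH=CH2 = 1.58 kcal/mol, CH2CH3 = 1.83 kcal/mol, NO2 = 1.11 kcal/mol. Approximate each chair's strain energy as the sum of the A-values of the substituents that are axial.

Chair I (vinyl axial, ethyl equatorial, nitro equatorial): E = 1.58 kcal/mol.
Chair II (vinyl equatorial, ethyl axial, nitro axial): E = 2.94 kcal/mol.
Chair I is the more stable (lower-energy) conformer, and in that chair the vinyl group is axial.

axial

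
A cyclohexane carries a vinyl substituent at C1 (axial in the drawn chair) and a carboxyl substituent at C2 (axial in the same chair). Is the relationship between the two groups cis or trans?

C1 and C2 have opposite parity, so their axial bonds point in opposite directions.
With opposite-parity carbons, two substituents on the same face are one axial and one equatorial; opposite faces give both axial or both equatorial.
Here the groups are axial/axial → opposite face → trans.

trans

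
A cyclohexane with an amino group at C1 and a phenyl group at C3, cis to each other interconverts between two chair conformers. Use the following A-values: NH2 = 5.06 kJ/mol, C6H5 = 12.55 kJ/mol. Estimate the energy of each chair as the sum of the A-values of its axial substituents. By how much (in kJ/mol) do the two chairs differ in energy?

C1 and C3 have the same parity, so for the cis isomer the two substituents are e,e in one chair and a,a in the other.
Chair I (amino axial, phenyl axial): E = 17.61 kJ/mol.
Chair II (amino equatorial, phenyl equatorial): E = 0.00 kJ/mol.
ΔE = 17.61 − 0.00 = 17.61 kJ/mol; chair II is more stable.

17.61 kJ/mol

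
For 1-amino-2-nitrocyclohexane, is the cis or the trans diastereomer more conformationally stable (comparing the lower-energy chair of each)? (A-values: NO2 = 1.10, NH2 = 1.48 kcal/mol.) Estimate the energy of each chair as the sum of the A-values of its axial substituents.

At 1,2 positions (parity opposite): cis → (a,e or e,a); trans → (e,e or a,a).
Best chair for cis: E = 1.10 kcal/mol; best chair for trans: E = 0.00 kcal/mol.
The trans isomer is lower by 1.10 kcal/mol.

trans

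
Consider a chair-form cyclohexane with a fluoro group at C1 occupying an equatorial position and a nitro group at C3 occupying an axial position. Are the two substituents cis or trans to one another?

C1 and C3 have the same parity, so their axial bonds point in the same direction.
With same-parity carbons, two substituents on the same face are both axial or both equatorial; opposite faces give one of each.
Here the groups are equatorial/axial → opposite face → trans.

trans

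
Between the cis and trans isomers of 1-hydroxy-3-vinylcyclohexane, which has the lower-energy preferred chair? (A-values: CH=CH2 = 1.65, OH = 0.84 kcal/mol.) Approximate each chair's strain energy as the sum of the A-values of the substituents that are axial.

At 1,3 positions (parity same): cis → (e,e or a,a); trans → (a,e or e,a).
Best chair for cis: E = 0.00 kcal/mol; best chair for trans: E = 0.84 kcal/mol.
The cis isomer is lower by 0.84 kcal/mol.

cis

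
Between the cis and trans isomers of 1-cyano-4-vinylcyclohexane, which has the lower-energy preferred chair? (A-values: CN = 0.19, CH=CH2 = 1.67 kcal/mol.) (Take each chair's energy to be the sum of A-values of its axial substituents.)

trans

At 1,4 positions (parity opposite): cis → (a,e or e,a); trans → (e,e or a,a).
Best chair for cis: E = 0.19 kcal/mol; best chair for trans: E = 0.00 kcal/mol.
The trans isomer is lower by 0.19 kcal/mol.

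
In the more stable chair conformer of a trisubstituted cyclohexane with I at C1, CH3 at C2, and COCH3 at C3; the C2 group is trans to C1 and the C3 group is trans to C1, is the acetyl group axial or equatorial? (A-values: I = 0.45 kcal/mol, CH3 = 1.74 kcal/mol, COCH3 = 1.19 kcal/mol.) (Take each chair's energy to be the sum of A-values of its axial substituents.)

Chair I (iodo axial, methyl axial, acetyl equatorial): E = 2.19 kcal/mol.
Chair II (iodo equatorial, methyl equatorial, acetyl axial): E = 1.19 kcal/mol.
Chair II is the more stable (lower-energy) conformer, and in that chair the acetyl group is axial.

axial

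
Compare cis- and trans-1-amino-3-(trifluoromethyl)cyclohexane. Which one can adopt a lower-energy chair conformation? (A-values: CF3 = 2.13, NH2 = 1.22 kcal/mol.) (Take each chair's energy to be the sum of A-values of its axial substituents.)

cis

At 1,3 positions (parity same): cis → (e,e or a,a); trans → (a,e or e,a).
Best chair for cis: E = 0.00 kcal/mol; best chair for trans: E = 1.22 kcal/mol.
The cis isomer is lower by 1.22 kcal/mol.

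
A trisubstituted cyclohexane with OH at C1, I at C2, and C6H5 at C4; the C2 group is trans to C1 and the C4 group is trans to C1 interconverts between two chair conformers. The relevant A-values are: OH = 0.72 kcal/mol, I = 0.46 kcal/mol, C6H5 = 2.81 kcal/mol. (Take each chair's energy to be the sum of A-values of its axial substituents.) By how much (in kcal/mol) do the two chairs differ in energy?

3.99 kcal/mol

Chair I (hydroxyl axial, iodo axial, phenyl axial): E = 3.99 kcal/mol.
Chair II (hydroxyl equatorial, iodo equatorial, phenyl equatorial): E = 0.00 kcal/mol.
ΔE = 3.99 − 0.00 = 3.99 kcal/mol; chair II is more stable.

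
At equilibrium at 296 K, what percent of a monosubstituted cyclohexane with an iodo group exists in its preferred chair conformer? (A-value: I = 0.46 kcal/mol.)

68.6%

One chair has the iodo group axial (E = 0.46 kcal/mol) and the other has it equatorial (E = 0).
ΔG = 0.46 kcal/mol between the two chairs.
K = exp(ΔG/RT) with R = 1.987×10⁻³ kcal mol⁻¹ K⁻¹ and T = 296 K gives K ≈ 2.19.
Fraction in the lower-energy chair = K/(K+1) = 68.6%.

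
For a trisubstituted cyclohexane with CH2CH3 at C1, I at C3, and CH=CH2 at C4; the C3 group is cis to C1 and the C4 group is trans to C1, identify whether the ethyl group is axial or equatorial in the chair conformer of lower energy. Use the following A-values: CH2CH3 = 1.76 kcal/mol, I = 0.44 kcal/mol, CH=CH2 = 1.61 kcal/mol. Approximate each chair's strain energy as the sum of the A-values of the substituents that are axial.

equatorial

Chair I (ethyl axial, iodo axial, vinyl axial): E = 3.81 kcal/mol.
Chair II (ethyl equatorial, iodo equatorial, vinyl equatorial): E = 0.00 kcal/mol.
Chair II is the more stable (lower-energy) conformer, and in that chair the ethyl group is equatorial.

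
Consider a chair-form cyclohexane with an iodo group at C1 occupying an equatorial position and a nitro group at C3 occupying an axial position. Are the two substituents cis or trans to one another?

trans

C1 and C3 have the same parity, so their axial bonds point in the same direction.
With same-parity carbons, two substituents on the same face are both axial or both equatorial; opposite faces give one of each.
Here the groups are equatorial/axial → opposite face → trans.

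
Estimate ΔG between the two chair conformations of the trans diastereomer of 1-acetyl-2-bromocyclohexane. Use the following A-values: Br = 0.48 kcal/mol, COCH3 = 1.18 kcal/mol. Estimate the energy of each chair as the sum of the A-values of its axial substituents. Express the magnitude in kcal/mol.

C1 and C2 have opposite parity, so for the trans isomer the two substituents are e,e in one chair and a,a in the other.
Chair I (bromo axial, acetyl axial): E = 1.66 kcal/mol.
Chair II (bromo equatorial, acetyl equatorial): E = 0.00 kcal/mol.
ΔE = 1.66 − 0.00 = 1.66 kcal/mol; chair II is more stable.

1.66 kcal/mol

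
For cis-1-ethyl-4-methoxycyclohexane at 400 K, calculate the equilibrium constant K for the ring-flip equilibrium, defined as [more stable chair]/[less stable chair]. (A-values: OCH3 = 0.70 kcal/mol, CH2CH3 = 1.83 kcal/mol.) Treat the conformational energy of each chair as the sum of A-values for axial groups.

C1 and C4 have opposite parity, so for the cis isomer the two substituents are one axial and one equatorial in each chair.
Chair I (methoxy axial, ethyl equatorial): E = 0.70 kcal/mol; chair II (methoxy equatorial, ethyl axial): E = 1.83 kcal/mol.
ΔG = 1.13 kcal/mol between the two chairs.
K = exp(ΔG/RT) with R = 1.987×10⁻³ kcal mol⁻¹ K⁻¹ and T = 400 K gives K ≈ 4.14.

K ≈ 4.14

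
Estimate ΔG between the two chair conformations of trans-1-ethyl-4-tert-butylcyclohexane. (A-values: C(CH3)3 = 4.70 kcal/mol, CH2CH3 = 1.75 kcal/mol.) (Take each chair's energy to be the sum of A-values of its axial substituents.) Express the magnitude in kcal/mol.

C1 and C4 have opposite parity, so for the trans isomer the two substituents are e,e in one chair and a,a in the other.
Chair I (tert-butyl axial, ethyl axial): E = 6.45 kcal/mol.
Chair II (tert-butyl equatorial, ethyl equatorial): E = 0.00 kcal/mol.
ΔE = 6.45 − 0.00 = 6.45 kcal/mol; chair II is more stable.

6.45 kcal/mol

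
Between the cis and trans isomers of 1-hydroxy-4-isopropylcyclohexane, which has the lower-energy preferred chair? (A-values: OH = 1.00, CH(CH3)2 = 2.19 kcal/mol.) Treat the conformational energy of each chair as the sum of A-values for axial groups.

At 1,4 positions (parity opposite): cis → (a,e or e,a); trans → (e,e or a,a).
Best chair for cis: E = 1.00 kcal/mol; best chair for trans: E = 0.00 kcal/mol.
The trans isomer is lower by 1.00 kcal/mol.

trans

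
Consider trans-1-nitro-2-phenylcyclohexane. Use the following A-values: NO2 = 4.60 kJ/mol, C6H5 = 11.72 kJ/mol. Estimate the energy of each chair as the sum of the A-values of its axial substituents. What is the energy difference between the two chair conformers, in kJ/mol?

16.32 kJ/mol

C1 and C2 have opposite parity, so for the trans isomer the two substituents are e,e in one chair and a,a in the other.
Chair I (nitro axial, phenyl axial): E = 16.32 kJ/mol.
Chair II (nitro equatorial, phenyl equatorial): E = 0.00 kJ/mol.
ΔE = 16.32 − 0.00 = 16.32 kJ/mol; chair II is more stable.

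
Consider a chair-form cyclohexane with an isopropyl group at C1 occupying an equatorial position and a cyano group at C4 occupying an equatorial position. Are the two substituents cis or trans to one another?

trans

C1 and C4 have opposite parity, so their axial bonds point in opposite directions.
With opposite-parity carbons, two substituents on the same face are one axial and one equatorial; opposite faces give both axial or both equatorial.
Here the groups are equatorial/equatorial → opposite face → trans.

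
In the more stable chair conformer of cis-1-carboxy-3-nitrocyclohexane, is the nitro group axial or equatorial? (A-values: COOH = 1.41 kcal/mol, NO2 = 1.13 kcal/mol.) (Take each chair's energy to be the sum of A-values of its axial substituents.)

equatorial

C1 and C3 have the same parity, so for the cis isomer the two substituents are e,e in one chair and a,a in the other.
Chair I (carboxyl axial, nitro axial): E = 2.54 kcal/mol.
Chair II (carboxyl equatorial, nitro equatorial): E = 0.00 kcal/mol.
Chair II is the more stable (lower-energy) conformer, and in that chair the nitro group is equatorial.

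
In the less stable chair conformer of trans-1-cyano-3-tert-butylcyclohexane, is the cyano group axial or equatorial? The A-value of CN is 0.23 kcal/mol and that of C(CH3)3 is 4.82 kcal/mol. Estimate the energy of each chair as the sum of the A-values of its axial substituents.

C1 and C3 have the same parity, so for the trans isomer the two substituents are one axial and one equatorial in each chair.
Chair I (cyano axial, tert-butyl equatorial): E = 0.23 kcal/mol.
Chair II (cyano equatorial, tert-butyl axial): E = 4.82 kcal/mol.
Chair II is the less stable (higher-energy) conformer, and in that chair the cyano group is equatorial.

equatorial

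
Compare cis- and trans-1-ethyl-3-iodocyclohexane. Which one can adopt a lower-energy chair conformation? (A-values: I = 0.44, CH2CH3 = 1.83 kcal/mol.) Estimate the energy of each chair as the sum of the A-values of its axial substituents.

At 1,3 positions (parity same): cis → (e,e or a,a); trans → (a,e or e,a).
Best chair for cis: E = 0.00 kcal/mol; best chair for trans: E = 0.44 kcal/mol.
The cis isomer is lower by 0.44 kcal/mol.

cis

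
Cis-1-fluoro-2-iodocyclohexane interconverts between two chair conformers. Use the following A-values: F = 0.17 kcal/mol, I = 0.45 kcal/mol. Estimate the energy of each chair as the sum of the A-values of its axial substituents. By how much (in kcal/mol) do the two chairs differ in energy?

0.28 kcal/mol

C1 and C2 have opposite parity, so for the cis isomer the two substituents are one axial and one equatorial in each chair.
Chair I (fluoro axial, iodo equatorial): E = 0.17 kcal/mol.
Chair II (fluoro equatorial, iodo axial): E = 0.45 kcal/mol.
ΔE = 0.45 − 0.17 = 0.28 kcal/mol; chair I is more stable.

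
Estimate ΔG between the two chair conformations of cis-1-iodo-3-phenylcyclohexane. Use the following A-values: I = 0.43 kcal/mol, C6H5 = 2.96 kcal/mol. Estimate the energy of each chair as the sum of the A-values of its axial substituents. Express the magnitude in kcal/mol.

C1 and C3 have the same parity, so for the cis isomer the two substituents are e,e in one chair and a,a in the other.
Chair I (iodo axial, phenyl axial): E = 3.39 kcal/mol.
Chair II (iodo equatorial, phenyl equatorial): E = 0.00 kcal/mol.
ΔE = 3.39 − 0.00 = 3.39 kcal/mol; chair II is more stable.

3.39 kcal/mol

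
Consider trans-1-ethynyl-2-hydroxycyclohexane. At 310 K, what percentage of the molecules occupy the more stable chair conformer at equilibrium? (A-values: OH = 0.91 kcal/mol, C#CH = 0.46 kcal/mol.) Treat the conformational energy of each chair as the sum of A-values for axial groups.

C1 and C2 have opposite parity, so for the trans isomer the two substituents are e,e in one chair and a,a in the other.
Chair I (hydroxyl axial, ethynyl axial): E = 1.37 kcal/mol; chair II (hydroxyl equatorial, ethynyl equatorial): E = 0.00 kcal/mol.
ΔG = 1.37 kcal/mol between the two chairs.
K = exp(ΔG/RT) with R = 1.987×10⁻³ kcal mol⁻¹ K⁻¹ and T = 310 K gives K ≈ 9.25.
Fraction in the lower-energy chair = K/(K+1) = 90.2%.

90.2%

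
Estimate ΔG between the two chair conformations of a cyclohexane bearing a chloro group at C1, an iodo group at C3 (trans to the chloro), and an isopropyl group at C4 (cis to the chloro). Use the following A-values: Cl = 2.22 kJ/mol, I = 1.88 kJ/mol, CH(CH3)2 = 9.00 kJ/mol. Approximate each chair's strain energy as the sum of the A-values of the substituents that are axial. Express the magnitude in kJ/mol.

8.66 kJ/mol

Chair I (chloro axial, iodo equatorial, isopropyl equatorial): E = 2.22 kJ/mol.
Chair II (chloro equatorial, iodo axial, isopropyl axial): E = 10.88 kJ/mol.
ΔE = 10.88 − 2.22 = 8.66 kJ/mol; chair I is more stable.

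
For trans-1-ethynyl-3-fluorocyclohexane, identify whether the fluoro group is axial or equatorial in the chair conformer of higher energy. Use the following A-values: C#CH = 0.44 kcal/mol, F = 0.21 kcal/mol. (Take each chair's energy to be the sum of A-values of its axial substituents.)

equatorial

C1 and C3 have the same parity, so for the trans isomer the two substituents are one axial and one equatorial in each chair.
Chair I (ethynyl axial, fluoro equatorial): E = 0.44 kcal/mol.
Chair II (ethynyl equatorial, fluoro axial): E = 0.21 kcal/mol.
Chair I is the less stable (higher-energy) conformer, and in that chair the fluoro group is equatorial.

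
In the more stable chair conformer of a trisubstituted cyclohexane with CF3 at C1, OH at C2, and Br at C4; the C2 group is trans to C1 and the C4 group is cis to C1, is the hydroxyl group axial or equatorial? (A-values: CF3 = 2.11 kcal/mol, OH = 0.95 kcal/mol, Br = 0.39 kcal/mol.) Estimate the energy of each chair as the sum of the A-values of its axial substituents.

equatorial

Chair I (trifluoromethyl axial, hydroxyl axial, bromo equatorial): E = 3.06 kcal/mol.
Chair II (trifluoromethyl equatorial, hydroxyl equatorial, bromo axial): E = 0.39 kcal/mol.
Chair II is the more stable (lower-energy) conformer, and in that chair the hydroxyl group is equatorial.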